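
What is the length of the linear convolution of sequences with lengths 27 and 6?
Linear/full convolution length: m + n - 1 = 27 + 6 - 1 = 32

32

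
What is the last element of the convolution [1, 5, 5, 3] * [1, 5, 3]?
Use y[k] = Σ_i a[i]·b[k-i] at k=5. y[5] = 3×3 = 9

9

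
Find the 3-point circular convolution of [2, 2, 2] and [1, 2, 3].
Use y[k] = Σ_j x[j]·h[(k-j) mod 3]. y[0] = 2×1 + 2×3 + 2×2 = 12; y[1] = 2×2 + 2×1 + 2×3 = 12; y[2] = 2×3 + 2×2 + 2×1 = 12. Result: [12, 12, 12]

[12, 12, 12]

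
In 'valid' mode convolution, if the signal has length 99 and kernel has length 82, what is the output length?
'Valid' mode counts only positions where the kernel fully overlaps the signal: m - n + 1 = 99 - 82 + 1 = 18

18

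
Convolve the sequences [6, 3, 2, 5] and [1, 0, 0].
y[0] = 6×1 = 6; y[1] = 6×0 + 3×1 = 3; y[2] = 6×0 + 3×0 + 2×1 = 2; y[3] = 3×0 + 2×0 + 5×1 = 5; y[4] = 2×0 + 5×0 = 0; y[5] = 5×0 = 0

[6, 3, 2, 5, 0, 0]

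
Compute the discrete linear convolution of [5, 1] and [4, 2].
y[0] = 5×4 = 20; y[1] = 5×2 + 1×4 = 14; y[2] = 1×2 = 2

[20, 14, 2]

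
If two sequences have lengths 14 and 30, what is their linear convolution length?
Linear/full convolution length: m + n - 1 = 14 + 30 - 1 = 43

43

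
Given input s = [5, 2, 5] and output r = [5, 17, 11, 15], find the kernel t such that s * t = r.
Output length 4 = len(s) + len(t) - 1 ⇒ len(t) = 2. Solve t forward using t[k] = (r[k] - Σ_{i≥1} s[i]·t[k-i]) / s[0]: t[0] = r[0] / s[0] = 5 / 5 = 1; t[1] = (r[1] - 2×1) / s[0] = (17 - 2×1) / 5 = 3. So t = [1, 3]. Forward-check [5, 2, 5] * [1, 3]: r[0] = 5×1 = 5; r[1] = 5×3 + 2×1 = 17; r[2] = 2×3 + 5×1 = 11; r[3] = 5×3 = 15 → [5, 17, 11, 15] ✓

[1, 3]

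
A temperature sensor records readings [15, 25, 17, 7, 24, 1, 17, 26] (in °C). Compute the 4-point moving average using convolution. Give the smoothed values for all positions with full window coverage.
4-point moving average kernel = [1, 1, 1, 1]. Apply in 'valid' mode (full window coverage): avg[0] = (15 + 25 + 17 + 7) / 4 = 16.0; avg[1] = (25 + 17 + 7 + 24) / 4 = 18.25; avg[2] = (17 + 7 + 24 + 1) / 4 = 12.25; avg[3] = (7 + 24 + 1 + 17) / 4 = 12.25; avg[4] = (24 + 1 + 17 + 26) / 4 = 17.0. Smoothed values: [16.0, 18.25, 12.25, 12.25, 17.0]

[16.0, 18.25, 12.25, 12.25, 17.0]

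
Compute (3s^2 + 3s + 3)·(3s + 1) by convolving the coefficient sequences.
Ascending coefficients: a = [3, 3, 3], b = [1, 3]. c[0] = 3×1 = 3; c[1] = 3×3 + 3×1 = 12; c[2] = 3×3 + 3×1 = 12; c[3] = 3×3 = 9. Result coefficients: [3, 12, 12, 9] → 9s^3 + 12s^2 + 12s + 3

9s^3 + 12s^2 + 12s + 3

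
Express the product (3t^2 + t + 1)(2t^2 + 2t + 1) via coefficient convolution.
Ascending coefficients: a = [1, 1, 3], b = [1, 2, 2]. c[0] = 1×1 = 1; c[1] = 1×2 + 1×1 = 3; c[2] = 1×2 + 1×2 + 3×1 = 7; c[3] = 1×2 + 3×2 = 8; c[4] = 3×2 = 6. Result coefficients: [1, 3, 7, 8, 6] → 6t^4 + 8t^3 + 7t^2 + 3t + 1

6t^4 + 8t^3 + 7t^2 + 3t + 1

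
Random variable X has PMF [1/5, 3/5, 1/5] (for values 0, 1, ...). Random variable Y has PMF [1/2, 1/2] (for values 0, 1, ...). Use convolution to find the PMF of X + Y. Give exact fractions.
P(X+Y=k) = Σ_i P(X=i)·P(Y=k-i) — a convolution of [1/5, 3/5, 1/5] and [1/2, 1/2]. P(X+Y=0) = (1/5)×(1/2) = 1/10; P(X+Y=1) = (1/5)×(1/2) + (3/5)×(1/2) = 1/10 + 3/10 = 2/5; P(X+Y=2) = (3/5)×(1/2) + (1/5)×(1/2) = 3/10 + 1/10 = 2/5; P(X+Y=3) = (1/5)×(1/2) = 1/10. PMF: [1/10, 2/5, 2/5, 1/10] (sums to 1 ✓)

[1/10, 2/5, 2/5, 1/10]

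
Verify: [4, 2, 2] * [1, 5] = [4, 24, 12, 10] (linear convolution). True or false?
Recompute linear convolution of [4, 2, 2] and [1, 5]: y[0] = 4×1 = 4; y[1] = 4×5 + 2×1 = 22; y[2] = 2×5 + 2×1 = 12; y[3] = 2×5 = 10 → [4, 22, 12, 10]. Compare to given [4, 24, 12, 10]: they differ at index 1: given 24, correct 22, so answer: No

No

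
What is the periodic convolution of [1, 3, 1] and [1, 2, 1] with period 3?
Use y[k] = Σ_j f[j]·g[(k-j) mod 3]. y[0] = 1×1 + 3×1 + 1×2 = 6; y[1] = 1×2 + 3×1 + 1×1 = 6; y[2] = 1×1 + 3×2 + 1×1 = 8. Result: [6, 6, 8]

[6, 6, 8]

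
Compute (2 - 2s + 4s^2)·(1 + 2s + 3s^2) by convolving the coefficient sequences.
Ascending coefficients: a = [2, -2, 4], b = [1, 2, 3]. c[0] = 2×1 = 2; c[1] = 2×2 + -2×1 = 2; c[2] = 2×3 + -2×2 + 4×1 = 6; c[3] = -2×3 + 4×2 = 2; c[4] = 4×3 = 12. Result coefficients: [2, 2, 6, 2, 12] → 2 + 2s + 6s^2 + 2s^3 + 12s^4

2 + 2s + 6s^2 + 2s^3 + 12s^4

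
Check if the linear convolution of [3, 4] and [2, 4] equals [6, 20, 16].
Recompute linear convolution of [3, 4] and [2, 4]: y[0] = 3×2 = 6; y[1] = 3×4 + 4×2 = 20; y[2] = 4×4 = 16 → [6, 20, 16]. Given [6, 20, 16] matches, so answer: Yes

Yes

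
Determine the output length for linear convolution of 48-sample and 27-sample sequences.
Linear/full convolution length: m + n - 1 = 48 + 27 - 1 = 74

74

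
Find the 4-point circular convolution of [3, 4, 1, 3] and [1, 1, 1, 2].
Use y[k] = Σ_j u[j]·v[(k-j) mod 4]. y[0] = 3×1 + 4×2 + 1×1 + 3×1 = 15; y[1] = 3×1 + 4×1 + 1×2 + 3×1 = 12; y[2] = 3×1 + 4×1 + 1×1 + 3×2 = 14; y[3] = 3×2 + 4×1 + 1×1 + 3×1 = 14. Result: [15, 12, 14, 14]

[15, 12, 14, 14]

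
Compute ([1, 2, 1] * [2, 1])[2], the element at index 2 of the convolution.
Use y[k] = Σ_i a[i]·b[k-i] at k=2. y[2] = 2×1 + 1×2 = 4

4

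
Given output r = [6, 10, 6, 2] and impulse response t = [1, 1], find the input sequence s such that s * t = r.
Deconvolve r=[6, 10, 6, 2] by t=[1, 1]. Since t[0]=1, solve forward: s[0] = r[0] / 1 = 6; s[1] = (r[1] - 6×1) / 1 = 4; s[2] = (r[2] - 4×1) / 1 = 2. So s = [6, 4, 2]. Check by forward convolution: r[0] = 6×1 = 6; r[1] = 6×1 + 4×1 = 10; r[2] = 4×1 + 2×1 = 6; r[3] = 2×1 = 2

[6, 4, 2]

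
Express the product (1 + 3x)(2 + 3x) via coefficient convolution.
Ascending coefficients: a = [1, 3], b = [2, 3]. c[0] = 1×2 = 2; c[1] = 1×3 + 3×2 = 9; c[2] = 3×3 = 9. Result coefficients: [2, 9, 9] → 2 + 9x + 9x^2

2 + 9x + 9x^2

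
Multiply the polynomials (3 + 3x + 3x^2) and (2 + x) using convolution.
Ascending coefficients: a = [3, 3, 3], b = [2, 1]. c[0] = 3×2 = 6; c[1] = 3×1 + 3×2 = 9; c[2] = 3×1 + 3×2 = 9; c[3] = 3×1 = 3. Result coefficients: [6, 9, 9, 3] → 6 + 9x + 9x^2 + 3x^3

6 + 9x + 9x^2 + 3x^3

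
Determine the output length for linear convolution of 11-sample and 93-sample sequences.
Linear/full convolution length: m + n - 1 = 11 + 93 - 1 = 103

103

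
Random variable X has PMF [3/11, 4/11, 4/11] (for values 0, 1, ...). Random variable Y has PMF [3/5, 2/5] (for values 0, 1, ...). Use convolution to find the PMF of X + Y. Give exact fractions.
P(X+Y=k) = Σ_i P(X=i)·P(Y=k-i) — a convolution of [3/11, 4/11, 4/11] and [3/5, 2/5]. P(X+Y=0) = (3/11)×(3/5) = 9/55; P(X+Y=1) = (3/11)×(2/5) + (4/11)×(3/5) = 6/55 + 12/55 = 18/55; P(X+Y=2) = (4/11)×(2/5) + (4/11)×(3/5) = 8/55 + 12/55 = 4/11; P(X+Y=3) = (4/11)×(2/5) = 8/55. PMF: [9/55, 18/55, 4/11, 8/55] (sums to 1 ✓)

[9/55, 18/55, 4/11, 8/55]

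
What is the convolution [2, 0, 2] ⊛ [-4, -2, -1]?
y[0] = 2×-4 = -8; y[1] = 2×-2 + 0×-4 = -4; y[2] = 2×-1 + 0×-2 + 2×-4 = -10; y[3] = 0×-1 + 2×-2 = -4; y[4] = 2×-1 = -2

[-8, -4, -10, -4, -2]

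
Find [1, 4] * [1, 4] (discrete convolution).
y[0] = 1×1 = 1; y[1] = 1×4 + 4×1 = 8; y[2] = 4×4 = 16

[1, 8, 16]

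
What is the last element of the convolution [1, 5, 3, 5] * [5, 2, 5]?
Use y[k] = Σ_i a[i]·b[k-i] at k=5. y[5] = 5×5 = 25

25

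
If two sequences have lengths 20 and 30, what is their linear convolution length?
Linear/full convolution length: m + n - 1 = 20 + 30 - 1 = 49

49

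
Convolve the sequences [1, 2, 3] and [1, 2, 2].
y[0] = 1×1 = 1; y[1] = 1×2 + 2×1 = 4; y[2] = 1×2 + 2×2 + 3×1 = 9; y[3] = 2×2 + 3×2 = 10; y[4] = 3×2 = 6

[1, 4, 9, 10, 6]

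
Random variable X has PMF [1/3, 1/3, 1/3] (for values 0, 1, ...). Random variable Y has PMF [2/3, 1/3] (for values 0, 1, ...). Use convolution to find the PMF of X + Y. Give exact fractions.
P(X+Y=k) = Σ_i P(X=i)·P(Y=k-i) — a convolution of [1/3, 1/3, 1/3] and [2/3, 1/3]. P(X+Y=0) = (1/3)×(2/3) = 2/9; P(X+Y=1) = (1/3)×(1/3) + (1/3)×(2/3) = 1/9 + 2/9 = 1/3; P(X+Y=2) = (1/3)×(1/3) + (1/3)×(2/3) = 1/9 + 2/9 = 1/3; P(X+Y=3) = (1/3)×(1/3) = 1/9. PMF: [2/9, 1/3, 1/3, 1/9] (sums to 1 ✓)

[2/9, 1/3, 1/3, 1/9]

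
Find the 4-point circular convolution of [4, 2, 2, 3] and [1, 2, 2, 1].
Use y[k] = Σ_j f[j]·g[(k-j) mod 4]. y[0] = 4×1 + 2×1 + 2×2 + 3×2 = 16; y[1] = 4×2 + 2×1 + 2×1 + 3×2 = 18; y[2] = 4×2 + 2×2 + 2×1 + 3×1 = 17; y[3] = 4×1 + 2×2 + 2×2 + 3×1 = 15. Result: [16, 18, 17, 15]

[16, 18, 17, 15]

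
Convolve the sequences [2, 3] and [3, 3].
y[0] = 2×3 = 6; y[1] = 2×3 + 3×3 = 15; y[2] = 3×3 = 9

[6, 15, 9]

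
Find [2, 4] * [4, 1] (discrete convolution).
y[0] = 2×4 = 8; y[1] = 2×1 + 4×4 = 18; y[2] = 4×1 = 4

[8, 18, 4]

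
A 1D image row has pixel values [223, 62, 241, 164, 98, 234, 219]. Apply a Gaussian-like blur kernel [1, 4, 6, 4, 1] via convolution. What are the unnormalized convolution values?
Convolve image row [223, 62, 241, 164, 98, 234, 219] with kernel [1, 4, 6, 4, 1]: y[0] = 223×1 = 223; y[1] = 223×4 + 62×1 = 954; y[2] = 223×6 + 62×4 + 241×1 = 1827; y[3] = 223×4 + 62×6 + 241×4 + 164×1 = 2392; y[4] = 223×1 + 62×4 + 241×6 + 164×4 + 98×1 = 2671; y[5] = 62×1 + 241×4 + 164×6 + 98×4 + 234×1 = 2636; y[6] = 241×1 + 164×4 + 98×6 + 234×4 + 219×1 = 2640; y[7] = 164×1 + 98×4 + 234×6 + 219×4 = 2836; y[8] = 98×1 + 234×4 + 219×6 = 2348; y[9] = 234×1 + 219×4 = 1110; y[10] = 219×1 = 219 → [223, 954, 1827, 2392, 2671, 2636, 2640, 2836, 2348, 1110, 219]. Normalization factor = sum(kernel) = 16.

[223, 954, 1827, 2392, 2671, 2636, 2640, 2836, 2348, 1110, 219]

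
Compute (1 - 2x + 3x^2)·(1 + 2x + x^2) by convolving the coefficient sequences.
Ascending coefficients: a = [1, -2, 3], b = [1, 2, 1]. c[0] = 1×1 = 1; c[1] = 1×2 + -2×1 = 0; c[2] = 1×1 + -2×2 + 3×1 = 0; c[3] = -2×1 + 3×2 = 4; c[4] = 3×1 = 3. Result coefficients: [1, 0, 0, 4, 3] → 1 + 4x^3 + 3x^4

1 + 4x^3 + 3x^4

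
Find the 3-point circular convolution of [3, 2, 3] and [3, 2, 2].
Use y[k] = Σ_j s[j]·t[(k-j) mod 3]. y[0] = 3×3 + 2×2 + 3×2 = 19; y[1] = 3×2 + 2×3 + 3×2 = 18; y[2] = 3×2 + 2×2 + 3×3 = 19. Result: [19, 18, 19]

[19, 18, 19]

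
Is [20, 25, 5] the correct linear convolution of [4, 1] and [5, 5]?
Recompute linear convolution of [4, 1] and [5, 5]: y[0] = 4×5 = 20; y[1] = 4×5 + 1×5 = 25; y[2] = 1×5 = 5 → [20, 25, 5]. Given [20, 25, 5] matches, so answer: Yes

Yes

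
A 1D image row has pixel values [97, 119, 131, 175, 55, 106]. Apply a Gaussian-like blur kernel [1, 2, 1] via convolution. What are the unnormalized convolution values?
Convolve image row [97, 119, 131, 175, 55, 106] with kernel [1, 2, 1]: y[0] = 97×1 = 97; y[1] = 97×2 + 119×1 = 313; y[2] = 97×1 + 119×2 + 131×1 = 466; y[3] = 119×1 + 131×2 + 175×1 = 556; y[4] = 131×1 + 175×2 + 55×1 = 536; y[5] = 175×1 + 55×2 + 106×1 = 391; y[6] = 55×1 + 106×2 = 267; y[7] = 106×1 = 106 → [97, 313, 466, 556, 536, 391, 267, 106]. Normalization factor = sum(kernel) = 4.

[97, 313, 466, 556, 536, 391, 267, 106]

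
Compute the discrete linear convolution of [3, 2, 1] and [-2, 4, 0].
y[0] = 3×-2 = -6; y[1] = 3×4 + 2×-2 = 8; y[2] = 3×0 + 2×4 + 1×-2 = 6; y[3] = 2×0 + 1×4 = 4; y[4] = 1×0 = 0

[-6, 8, 6, 4, 0]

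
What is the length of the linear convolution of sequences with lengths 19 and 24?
Linear/full convolution length: m + n - 1 = 19 + 24 - 1 = 42

42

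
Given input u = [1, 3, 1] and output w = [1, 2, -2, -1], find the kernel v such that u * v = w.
Output length 4 = len(u) + len(v) - 1 ⇒ len(v) = 2. Solve v forward using v[k] = (w[k] - Σ_{i≥1} u[i]·v[k-i]) / u[0]: v[0] = w[0] / u[0] = 1 / 1 = 1; v[1] = (w[1] - 3×1) / u[0] = (2 - 3×1) / 1 = -1. So v = [1, -1]. Forward-check [1, 3, 1] * [1, -1]: w[0] = 1×1 = 1; w[1] = 1×-1 + 3×1 = 2; w[2] = 3×-1 + 1×1 = -2; w[3] = 1×-1 = -1 → [1, 2, -2, -1] ✓

[1, -1]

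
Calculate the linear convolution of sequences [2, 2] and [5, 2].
y[0] = 2×5 = 10; y[1] = 2×2 + 2×5 = 14; y[2] = 2×2 = 4

[10, 14, 4]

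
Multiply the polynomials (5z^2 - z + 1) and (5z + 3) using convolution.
Ascending coefficients: a = [1, -1, 5], b = [3, 5]. c[0] = 1×3 = 3; c[1] = 1×5 + -1×3 = 2; c[2] = -1×5 + 5×3 = 10; c[3] = 5×5 = 25. Result coefficients: [3, 2, 10, 25] → 25z^3 + 10z^2 + 2z + 3

25z^3 + 10z^2 + 2z + 3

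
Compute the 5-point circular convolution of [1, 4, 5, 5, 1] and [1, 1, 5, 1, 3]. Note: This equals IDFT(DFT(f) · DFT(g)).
Either evaluate y[k] = Σ_j f[j]·g[(k-j) mod 5] directly, or use IDFT(DFT(f) · DFT(g)). y[0] = 1×1 + 4×3 + 5×1 + 5×5 + 1×1 = 44; y[1] = 1×1 + 4×1 + 5×3 + 5×1 + 1×5 = 30; y[2] = 1×5 + 4×1 + 5×1 + 5×3 + 1×1 = 30; y[3] = 1×1 + 4×5 + 5×1 + 5×1 + 1×3 = 34; y[4] = 1×3 + 4×1 + 5×5 + 5×1 + 1×1 = 38. Result: [44, 30, 30, 34, 38]

[44, 30, 30, 34, 38]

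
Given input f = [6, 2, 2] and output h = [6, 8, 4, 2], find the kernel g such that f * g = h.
Output length 4 = len(f) + len(g) - 1 ⇒ len(g) = 2. Solve g forward using g[k] = (h[k] - Σ_{i≥1} f[i]·g[k-i]) / f[0]: g[0] = h[0] / f[0] = 6 / 6 = 1; g[1] = (h[1] - 2×1) / f[0] = (8 - 2×1) / 6 = 1. So g = [1, 1]. Forward-check [6, 2, 2] * [1, 1]: h[0] = 6×1 = 6; h[1] = 6×1 + 2×1 = 8; h[2] = 2×1 + 2×1 = 4; h[3] = 2×1 = 2 → [6, 8, 4, 2] ✓

[1, 1]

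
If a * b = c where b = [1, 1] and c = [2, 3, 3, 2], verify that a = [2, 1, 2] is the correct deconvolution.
Forward-compute [2, 1, 2] * [1, 1]: c[0] = 2×1 = 2; c[1] = 2×1 + 1×1 = 3; c[2] = 1×1 + 2×1 = 3; c[3] = 2×1 = 2 → [2, 3, 3, 2]. Matches given c = [2, 3, 3, 2], so verified.

Verified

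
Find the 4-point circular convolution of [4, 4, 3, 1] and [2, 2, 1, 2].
Use y[k] = Σ_j x[j]·h[(k-j) mod 4]. y[0] = 4×2 + 4×2 + 3×1 + 1×2 = 21; y[1] = 4×2 + 4×2 + 3×2 + 1×1 = 23; y[2] = 4×1 + 4×2 + 3×2 + 1×2 = 20; y[3] = 4×2 + 4×1 + 3×2 + 1×2 = 20. Result: [21, 23, 20, 20]

[21, 23, 20, 20]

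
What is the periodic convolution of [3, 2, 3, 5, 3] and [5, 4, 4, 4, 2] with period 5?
Use y[k] = Σ_j s[j]·t[(k-j) mod 5]. y[0] = 3×5 + 2×2 + 3×4 + 5×4 + 3×4 = 63; y[1] = 3×4 + 2×5 + 3×2 + 5×4 + 3×4 = 60; y[2] = 3×4 + 2×4 + 3×5 + 5×2 + 3×4 = 57; y[3] = 3×4 + 2×4 + 3×4 + 5×5 + 3×2 = 63; y[4] = 3×2 + 2×4 + 3×4 + 5×4 + 3×5 = 61. Result: [63, 60, 57, 63, 61]

[63, 60, 57, 63, 61]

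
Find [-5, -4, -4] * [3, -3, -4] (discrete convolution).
y[0] = -5×3 = -15; y[1] = -5×-3 + -4×3 = 3; y[2] = -5×-4 + -4×-3 + -4×3 = 20; y[3] = -4×-4 + -4×-3 = 28; y[4] = -4×-4 = 16

[-15, 3, 20, 28, 16]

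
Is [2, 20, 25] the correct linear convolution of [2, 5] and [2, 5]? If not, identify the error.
Recompute linear convolution of [2, 5] and [2, 5]: y[0] = 2×2 = 4; y[1] = 2×5 + 5×2 = 20; y[2] = 5×5 = 25 → [4, 20, 25]. Compare to given [2, 20, 25]: they differ at index 0: given 2, correct 4, so answer: No

No. Error at index 0: given 2, correct 4.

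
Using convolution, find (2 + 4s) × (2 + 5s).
Ascending coefficients: a = [2, 4], b = [2, 5]. c[0] = 2×2 = 4; c[1] = 2×5 + 4×2 = 18; c[2] = 4×5 = 20. Result coefficients: [4, 18, 20] → 4 + 18s + 20s^2

4 + 18s + 20s^2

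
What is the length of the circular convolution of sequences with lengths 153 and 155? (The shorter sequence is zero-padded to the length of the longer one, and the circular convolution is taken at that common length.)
Circular convolution (zero-padding the shorter input) has length max(m, n) = max(153, 155) = 155

155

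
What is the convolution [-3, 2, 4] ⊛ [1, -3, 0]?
y[0] = -3×1 = -3; y[1] = -3×-3 + 2×1 = 11; y[2] = -3×0 + 2×-3 + 4×1 = -2; y[3] = 2×0 + 4×-3 = -12; y[4] = 4×0 = 0

[-3, 11, -2, -12, 0]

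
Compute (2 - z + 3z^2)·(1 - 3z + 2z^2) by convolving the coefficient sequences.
Ascending coefficients: a = [2, -1, 3], b = [1, -3, 2]. c[0] = 2×1 = 2; c[1] = 2×-3 + -1×1 = -7; c[2] = 2×2 + -1×-3 + 3×1 = 10; c[3] = -1×2 + 3×-3 = -11; c[4] = 3×2 = 6. Result coefficients: [2, -7, 10, -11, 6] → 2 - 7z + 10z^2 - 11z^3 + 6z^4

2 - 7z + 10z^2 - 11z^3 + 6z^4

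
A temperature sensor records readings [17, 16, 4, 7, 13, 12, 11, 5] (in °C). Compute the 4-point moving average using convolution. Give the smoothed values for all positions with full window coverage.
4-point moving average kernel = [1, 1, 1, 1]. Apply in 'valid' mode (full window coverage): avg[0] = (17 + 16 + 4 + 7) / 4 = 11.0; avg[1] = (16 + 4 + 7 + 13) / 4 = 10.0; avg[2] = (4 + 7 + 13 + 12) / 4 = 9.0; avg[3] = (7 + 13 + 12 + 11) / 4 = 10.75; avg[4] = (13 + 12 + 11 + 5) / 4 = 10.25. Smoothed values: [11.0, 10.0, 9.0, 10.75, 10.25]

[11.0, 10.0, 9.0, 10.75, 10.25]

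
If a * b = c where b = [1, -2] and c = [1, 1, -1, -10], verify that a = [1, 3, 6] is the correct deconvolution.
Forward-compute [1, 3, 6] * [1, -2]: c[0] = 1×1 = 1; c[1] = 1×-2 + 3×1 = 1; c[2] = 3×-2 + 6×1 = 0; c[3] = 6×-2 = -12 → [1, 1, 0, -12]. Does not match given c = [1, 1, -1, -10].

Not verified. [1, 3, 6] * [1, -2] = [1, 1, 0, -12], which differs from [1, 1, -1, -10] at index 2.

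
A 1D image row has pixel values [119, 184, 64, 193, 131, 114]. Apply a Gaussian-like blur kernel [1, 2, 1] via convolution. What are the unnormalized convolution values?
Convolve image row [119, 184, 64, 193, 131, 114] with kernel [1, 2, 1]: y[0] = 119×1 = 119; y[1] = 119×2 + 184×1 = 422; y[2] = 119×1 + 184×2 + 64×1 = 551; y[3] = 184×1 + 64×2 + 193×1 = 505; y[4] = 64×1 + 193×2 + 131×1 = 581; y[5] = 193×1 + 131×2 + 114×1 = 569; y[6] = 131×1 + 114×2 = 359; y[7] = 114×1 = 114 → [119, 422, 551, 505, 581, 569, 359, 114]. Normalization factor = sum(kernel) = 4.

[119, 422, 551, 505, 581, 569, 359, 114]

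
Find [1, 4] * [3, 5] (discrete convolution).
y[0] = 1×3 = 3; y[1] = 1×5 + 4×3 = 17; y[2] = 4×5 = 20

[3, 17, 20]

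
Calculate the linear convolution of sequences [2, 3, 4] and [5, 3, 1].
y[0] = 2×5 = 10; y[1] = 2×3 + 3×5 = 21; y[2] = 2×1 + 3×3 + 4×5 = 31; y[3] = 3×1 + 4×3 = 15; y[4] = 4×1 = 4

[10, 21, 31, 15, 4]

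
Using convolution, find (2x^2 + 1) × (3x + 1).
Ascending coefficients: a = [1, 0, 2], b = [1, 3]. c[0] = 1×1 = 1; c[1] = 1×3 + 0×1 = 3; c[2] = 0×3 + 2×1 = 2; c[3] = 2×3 = 6. Result coefficients: [1, 3, 2, 6] → 6x^3 + 2x^2 + 3x + 1

6x^3 + 2x^2 + 3x + 1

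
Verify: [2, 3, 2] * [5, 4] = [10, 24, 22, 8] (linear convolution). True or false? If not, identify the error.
Recompute linear convolution of [2, 3, 2] and [5, 4]: y[0] = 2×5 = 10; y[1] = 2×4 + 3×5 = 23; y[2] = 3×4 + 2×5 = 22; y[3] = 2×4 = 8 → [10, 23, 22, 8]. Compare to given [10, 24, 22, 8]: they differ at index 1: given 24, correct 23, so answer: No

No. Error at index 1: given 24, correct 23.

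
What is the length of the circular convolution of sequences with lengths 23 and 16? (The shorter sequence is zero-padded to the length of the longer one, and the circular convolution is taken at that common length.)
Circular convolution (zero-padding the shorter input) has length max(m, n) = max(23, 16) = 23

23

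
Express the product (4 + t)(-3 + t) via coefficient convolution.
Ascending coefficients: a = [4, 1], b = [-3, 1]. c[0] = 4×-3 = -12; c[1] = 4×1 + 1×-3 = 1; c[2] = 1×1 = 1. Result coefficients: [-12, 1, 1] → -12 + t + t^2

-12 + t + t^2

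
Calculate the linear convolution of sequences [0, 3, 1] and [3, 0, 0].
y[0] = 0×3 = 0; y[1] = 0×0 + 3×3 = 9; y[2] = 0×0 + 3×0 + 1×3 = 3; y[3] = 3×0 + 1×0 = 0; y[4] = 1×0 = 0

[0, 9, 3, 0, 0]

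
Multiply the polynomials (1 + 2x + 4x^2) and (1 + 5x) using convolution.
Ascending coefficients: a = [1, 2, 4], b = [1, 5]. c[0] = 1×1 = 1; c[1] = 1×5 + 2×1 = 7; c[2] = 2×5 + 4×1 = 14; c[3] = 4×5 = 20. Result coefficients: [1, 7, 14, 20] → 1 + 7x + 14x^2 + 20x^3

1 + 7x + 14x^2 + 20x^3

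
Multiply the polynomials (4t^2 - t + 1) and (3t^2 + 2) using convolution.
Ascending coefficients: a = [1, -1, 4], b = [2, 0, 3]. c[0] = 1×2 = 2; c[1] = 1×0 + -1×2 = -2; c[2] = 1×3 + -1×0 + 4×2 = 11; c[3] = -1×3 + 4×0 = -3; c[4] = 4×3 = 12. Result coefficients: [2, -2, 11, -3, 12] → 12t^4 - 3t^3 + 11t^2 - 2t + 2

12t^4 - 3t^3 + 11t^2 - 2t + 2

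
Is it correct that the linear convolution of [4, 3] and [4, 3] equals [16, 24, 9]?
Recompute linear convolution of [4, 3] and [4, 3]: y[0] = 4×4 = 16; y[1] = 4×3 + 3×4 = 24; y[2] = 3×3 = 9 → [16, 24, 9]. Given [16, 24, 9] matches, so answer: Yes

Yes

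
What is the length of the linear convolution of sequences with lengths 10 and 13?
Linear/full convolution length: m + n - 1 = 10 + 13 - 1 = 22

22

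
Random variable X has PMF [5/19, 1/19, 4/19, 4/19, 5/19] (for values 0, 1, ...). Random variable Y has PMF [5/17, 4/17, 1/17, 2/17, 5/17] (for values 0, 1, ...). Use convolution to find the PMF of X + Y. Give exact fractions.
P(X+Y=k) = Σ_i P(X=i)·P(Y=k-i) — a convolution of [5/19, 1/19, 4/19, 4/19, 5/19] and [5/17, 4/17, 1/17, 2/17, 5/17]. P(X+Y=0) = (5/19)×(5/17) = 25/323; P(X+Y=1) = (5/19)×(4/17) + (1/19)×(5/17) = 20/323 + 5/323 = 25/323; P(X+Y=2) = (5/19)×(1/17) + (1/19)×(4/17) + (4/19)×(5/17) = 5/323 + 4/323 + 20/323 = 29/323; P(X+Y=3) = (5/19)×(2/17) + (1/19)×(1/17) + (4/19)×(4/17) + (4/19)×(5/17) = 10/323 + 1/323 + 16/323 + 20/323 = 47/323; P(X+Y=4) = (5/19)×(5/17) + (1/19)×(2/17) + (4/19)×(1/17) + (4/19)×(4/17) + (5/19)×(5/17) = 25/323 + 2/323 + 4/323 + 16/323 + 25/323 = 72/323; P(X+Y=5) = (1/19)×(5/17) + (4/19)×(2/17) + (4/19)×(1/17) + (5/19)×(4/17) = 5/323 + 8/323 + 4/323 + 20/323 = 37/323; P(X+Y=6) = (4/19)×(5/17) + (4/19)×(2/17) + (5/19)×(1/17) = 20/323 + 8/323 + 5/323 = 33/323; P(X+Y=7) = (4/19)×(5/17) + (5/19)×(2/17) = 20/323 + 10/323 = 30/323; P(X+Y=8) = (5/19)×(5/17) = 25/323. PMF: [25/323, 25/323, 29/323, 47/323, 72/323, 37/323, 33/323, 30/323, 25/323] (sums to 1 ✓)

[25/323, 25/323, 29/323, 47/323, 72/323, 37/323, 33/323, 30/323, 25/323]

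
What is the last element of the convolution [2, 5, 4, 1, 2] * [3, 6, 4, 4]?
Use y[k] = Σ_i a[i]·b[k-i] at k=7. y[7] = 2×4 = 8

8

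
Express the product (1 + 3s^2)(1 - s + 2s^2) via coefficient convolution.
Ascending coefficients: a = [1, 0, 3], b = [1, -1, 2]. c[0] = 1×1 = 1; c[1] = 1×-1 + 0×1 = -1; c[2] = 1×2 + 0×-1 + 3×1 = 5; c[3] = 0×2 + 3×-1 = -3; c[4] = 3×2 = 6. Result coefficients: [1, -1, 5, -3, 6] → 1 - s + 5s^2 - 3s^3 + 6s^4

1 - s + 5s^2 - 3s^3 + 6s^4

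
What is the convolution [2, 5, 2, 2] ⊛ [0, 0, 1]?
y[0] = 2×0 = 0; y[1] = 2×0 + 5×0 = 0; y[2] = 2×1 + 5×0 + 2×0 = 2; y[3] = 5×1 + 2×0 + 2×0 = 5; y[4] = 2×1 + 2×0 = 2; y[5] = 2×1 = 2

[0, 0, 2, 5, 2, 2]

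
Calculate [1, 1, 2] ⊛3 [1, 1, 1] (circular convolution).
Use y[k] = Σ_j x[j]·h[(k-j) mod 3]. y[0] = 1×1 + 1×1 + 2×1 = 4; y[1] = 1×1 + 1×1 + 2×1 = 4; y[2] = 1×1 + 1×1 + 2×1 = 4. Result: [4, 4, 4]

[4, 4, 4]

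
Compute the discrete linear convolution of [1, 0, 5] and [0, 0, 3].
y[0] = 1×0 = 0; y[1] = 1×0 + 0×0 = 0; y[2] = 1×3 + 0×0 + 5×0 = 3; y[3] = 0×3 + 5×0 = 0; y[4] = 5×3 = 15

[0, 0, 3, 0, 15]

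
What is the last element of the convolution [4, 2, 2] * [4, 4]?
Use y[k] = Σ_i a[i]·b[k-i] at k=3. y[3] = 2×4 = 8

8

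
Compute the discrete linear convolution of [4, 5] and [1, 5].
y[0] = 4×1 = 4; y[1] = 4×5 + 5×1 = 25; y[2] = 5×5 = 25

[4, 25, 25]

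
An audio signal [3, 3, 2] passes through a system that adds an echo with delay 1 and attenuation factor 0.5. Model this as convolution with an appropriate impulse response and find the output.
Direct-path + delayed-attenuated-path model → impulse response h = [1, 0.5] (1 at lag 0, 0.5 at lag 1). Output y[n] = x[n] + 0.5·x[n - 1] (with x[n] = 0 outside 0..2): y[0] = 3 + 0.5×0 = 3; y[1] = 3 + 0.5×3 = 4.5; y[2] = 2 + 0.5×3 = 3.5; y[3] = 0 + 0.5×2 = 1.0. So y = [3, 4.5, 3.5, 1.0]

[3, 4.5, 3.5, 1.0]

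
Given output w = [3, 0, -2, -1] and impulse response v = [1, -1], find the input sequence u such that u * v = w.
Deconvolve w=[3, 0, -2, -1] by v=[1, -1]. Since v[0]=1, solve forward: u[0] = w[0] / 1 = 3; u[1] = (w[1] - 3×-1) / 1 = 3; u[2] = (w[2] - 3×-1) / 1 = 1. So u = [3, 3, 1]. Check by forward convolution: w[0] = 3×1 = 3; w[1] = 3×-1 + 3×1 = 0; w[2] = 3×-1 + 1×1 = -2; w[3] = 1×-1 = -1

[3, 3, 1]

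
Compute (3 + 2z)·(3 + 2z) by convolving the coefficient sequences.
Ascending coefficients: a = [3, 2], b = [3, 2]. c[0] = 3×3 = 9; c[1] = 3×2 + 2×3 = 12; c[2] = 2×2 = 4. Result coefficients: [9, 12, 4] → 9 + 12z + 4z^2

9 + 12z + 4z^2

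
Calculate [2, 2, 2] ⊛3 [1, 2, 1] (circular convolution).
Use y[k] = Σ_j f[j]·g[(k-j) mod 3]. y[0] = 2×1 + 2×1 + 2×2 = 8; y[1] = 2×2 + 2×1 + 2×1 = 8; y[2] = 2×1 + 2×2 + 2×1 = 8. Result: [8, 8, 8]

[8, 8, 8]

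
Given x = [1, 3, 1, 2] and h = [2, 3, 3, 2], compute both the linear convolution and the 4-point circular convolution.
Linear: y_lin[0] = 1×2 = 2; y_lin[1] = 1×3 + 3×2 = 9; y_lin[2] = 1×3 + 3×3 + 1×2 = 14; y_lin[3] = 1×2 + 3×3 + 1×3 + 2×2 = 18; y_lin[4] = 3×2 + 1×3 + 2×3 = 15; y_lin[5] = 1×2 + 2×3 = 8; y_lin[6] = 2×2 = 4 → [2, 9, 14, 18, 15, 8, 4]. Circular (length 4): y[0] = 1×2 + 3×2 + 1×3 + 2×3 = 17; y[1] = 1×3 + 3×2 + 1×2 + 2×3 = 17; y[2] = 1×3 + 3×3 + 1×2 + 2×2 = 18; y[3] = 1×2 + 3×3 + 1×3 + 2×2 = 18 → [17, 17, 18, 18]

Linear: [2, 9, 14, 18, 15, 8, 4], Circular: [17, 17, 18, 18]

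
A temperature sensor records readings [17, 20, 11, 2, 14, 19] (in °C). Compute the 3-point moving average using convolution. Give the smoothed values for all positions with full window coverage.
3-point moving average kernel = [1, 1, 1]. Apply in 'valid' mode (full window coverage): avg[0] = (17 + 20 + 11) / 3 = 16.0; avg[1] = (20 + 11 + 2) / 3 = 11.0; avg[2] = (11 + 2 + 14) / 3 = 9.0; avg[3] = (2 + 14 + 19) / 3 = 11.67. Smoothed values: [16.0, 11.0, 9.0, 11.67]

[16.0, 11.0, 9.0, 11.67]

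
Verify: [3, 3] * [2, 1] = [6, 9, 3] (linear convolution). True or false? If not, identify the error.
Recompute linear convolution of [3, 3] and [2, 1]: y[0] = 3×2 = 6; y[1] = 3×1 + 3×2 = 9; y[2] = 3×1 = 3 → [6, 9, 3]. Given [6, 9, 3] matches, so answer: Yes

Yes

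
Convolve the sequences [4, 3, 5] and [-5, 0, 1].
y[0] = 4×-5 = -20; y[1] = 4×0 + 3×-5 = -15; y[2] = 4×1 + 3×0 + 5×-5 = -21; y[3] = 3×1 + 5×0 = 3; y[4] = 5×1 = 5

[-20, -15, -21, 3, 5]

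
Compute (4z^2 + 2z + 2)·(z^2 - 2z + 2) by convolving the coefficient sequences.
Ascending coefficients: a = [2, 2, 4], b = [2, -2, 1]. c[0] = 2×2 = 4; c[1] = 2×-2 + 2×2 = 0; c[2] = 2×1 + 2×-2 + 4×2 = 6; c[3] = 2×1 + 4×-2 = -6; c[4] = 4×1 = 4. Result coefficients: [4, 0, 6, -6, 4] → 4z^4 - 6z^3 + 6z^2 + 4

4z^4 - 6z^3 + 6z^2 + 4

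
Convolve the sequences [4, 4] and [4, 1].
y[0] = 4×4 = 16; y[1] = 4×1 + 4×4 = 20; y[2] = 4×1 = 4

[16, 20, 4]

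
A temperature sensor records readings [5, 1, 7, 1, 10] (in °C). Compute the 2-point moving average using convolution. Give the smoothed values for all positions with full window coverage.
2-point moving average kernel = [1, 1]. Apply in 'valid' mode (full window coverage): avg[0] = (5 + 1) / 2 = 3.0; avg[1] = (1 + 7) / 2 = 4.0; avg[2] = (7 + 1) / 2 = 4.0; avg[3] = (1 + 10) / 2 = 5.5. Smoothed values: [3.0, 4.0, 4.0, 5.5]

[3.0, 4.0, 4.0, 5.5]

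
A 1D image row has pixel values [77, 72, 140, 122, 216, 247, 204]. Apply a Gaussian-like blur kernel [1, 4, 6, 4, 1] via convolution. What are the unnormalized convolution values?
Convolve image row [77, 72, 140, 122, 216, 247, 204] with kernel [1, 4, 6, 4, 1]: y[0] = 77×1 = 77; y[1] = 77×4 + 72×1 = 380; y[2] = 77×6 + 72×4 + 140×1 = 890; y[3] = 77×4 + 72×6 + 140×4 + 122×1 = 1422; y[4] = 77×1 + 72×4 + 140×6 + 122×4 + 216×1 = 1909; y[5] = 72×1 + 140×4 + 122×6 + 216×4 + 247×1 = 2475; y[6] = 140×1 + 122×4 + 216×6 + 247×4 + 204×1 = 3116; y[7] = 122×1 + 216×4 + 247×6 + 204×4 = 3284; y[8] = 216×1 + 247×4 + 204×6 = 2428; y[9] = 247×1 + 204×4 = 1063; y[10] = 204×1 = 204 → [77, 380, 890, 1422, 1909, 2475, 3116, 3284, 2428, 1063, 204]. Normalization factor = sum(kernel) = 16.

[77, 380, 890, 1422, 1909, 2475, 3116, 3284, 2428, 1063, 204]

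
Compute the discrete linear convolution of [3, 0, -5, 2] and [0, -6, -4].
y[0] = 3×0 = 0; y[1] = 3×-6 + 0×0 = -18; y[2] = 3×-4 + 0×-6 + -5×0 = -12; y[3] = 0×-4 + -5×-6 + 2×0 = 30; y[4] = -5×-4 + 2×-6 = 8; y[5] = 2×-4 = -8

[0, -18, -12, 30, 8, -8]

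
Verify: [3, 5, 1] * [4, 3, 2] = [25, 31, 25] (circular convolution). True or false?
Recompute circular convolution of [3, 5, 1] and [4, 3, 2]: y[0] = 3×4 + 5×2 + 1×3 = 25; y[1] = 3×3 + 5×4 + 1×2 = 31; y[2] = 3×2 + 5×3 + 1×4 = 25 → [25, 31, 25]. Given [25, 31, 25] matches, so answer: Yes

Yes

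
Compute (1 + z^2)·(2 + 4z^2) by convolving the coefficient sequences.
Ascending coefficients: a = [1, 0, 1], b = [2, 0, 4]. c[0] = 1×2 = 2; c[1] = 1×0 + 0×2 = 0; c[2] = 1×4 + 0×0 + 1×2 = 6; c[3] = 0×4 + 1×0 = 0; c[4] = 1×4 = 4. Result coefficients: [2, 0, 6, 0, 4] → 2 + 6z^2 + 4z^4

2 + 6z^2 + 4z^4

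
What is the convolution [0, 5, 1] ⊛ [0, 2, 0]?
y[0] = 0×0 = 0; y[1] = 0×2 + 5×0 = 0; y[2] = 0×0 + 5×2 + 1×0 = 10; y[3] = 5×0 + 1×2 = 2; y[4] = 1×0 = 0

[0, 0, 10, 2, 0]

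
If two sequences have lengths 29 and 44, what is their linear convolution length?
Linear/full convolution length: m + n - 1 = 29 + 44 - 1 = 72

72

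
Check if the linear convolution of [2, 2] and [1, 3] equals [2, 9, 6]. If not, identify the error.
Recompute linear convolution of [2, 2] and [1, 3]: y[0] = 2×1 = 2; y[1] = 2×3 + 2×1 = 8; y[2] = 2×3 = 6 → [2, 8, 6]. Compare to given [2, 9, 6]: they differ at index 1: given 9, correct 8, so answer: No

No. Error at index 1: given 9, correct 8.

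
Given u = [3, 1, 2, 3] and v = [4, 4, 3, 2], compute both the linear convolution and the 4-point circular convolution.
Linear: y_lin[0] = 3×4 = 12; y_lin[1] = 3×4 + 1×4 = 16; y_lin[2] = 3×3 + 1×4 + 2×4 = 21; y_lin[3] = 3×2 + 1×3 + 2×4 + 3×4 = 29; y_lin[4] = 1×2 + 2×3 + 3×4 = 20; y_lin[5] = 2×2 + 3×3 = 13; y_lin[6] = 3×2 = 6 → [12, 16, 21, 29, 20, 13, 6]. Circular (length 4): y[0] = 3×4 + 1×2 + 2×3 + 3×4 = 32; y[1] = 3×4 + 1×4 + 2×2 + 3×3 = 29; y[2] = 3×3 + 1×4 + 2×4 + 3×2 = 27; y[3] = 3×2 + 1×3 + 2×4 + 3×4 = 29 → [32, 29, 27, 29]

Linear: [12, 16, 21, 29, 20, 13, 6], Circular: [32, 29, 27, 29]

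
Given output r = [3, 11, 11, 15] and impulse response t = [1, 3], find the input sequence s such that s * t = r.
Deconvolve r=[3, 11, 11, 15] by t=[1, 3]. Since t[0]=1, solve forward: s[0] = r[0] / 1 = 3; s[1] = (r[1] - 3×3) / 1 = 2; s[2] = (r[2] - 2×3) / 1 = 5. So s = [3, 2, 5]. Check by forward convolution: r[0] = 3×1 = 3; r[1] = 3×3 + 2×1 = 11; r[2] = 2×3 + 5×1 = 11; r[3] = 5×3 = 15

[3, 2, 5]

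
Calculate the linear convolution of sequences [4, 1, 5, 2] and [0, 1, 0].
y[0] = 4×0 = 0; y[1] = 4×1 + 1×0 = 4; y[2] = 4×0 + 1×1 + 5×0 = 1; y[3] = 1×0 + 5×1 + 2×0 = 5; y[4] = 5×0 + 2×1 = 2; y[5] = 2×0 = 0

[0, 4, 1, 5, 2, 0]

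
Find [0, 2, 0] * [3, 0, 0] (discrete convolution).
y[0] = 0×3 = 0; y[1] = 0×0 + 2×3 = 6; y[2] = 0×0 + 2×0 + 0×3 = 0; y[3] = 2×0 + 0×0 = 0; y[4] = 0×0 = 0

[0, 6, 0, 0, 0]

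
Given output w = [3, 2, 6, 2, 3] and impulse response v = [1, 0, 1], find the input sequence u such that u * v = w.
Deconvolve w=[3, 2, 6, 2, 3] by v=[1, 0, 1]. Since v[0]=1, solve forward: u[0] = w[0] / 1 = 3; u[1] = (w[1] - 3×0) / 1 = 2; u[2] = (w[2] - 2×0 - 3×1) / 1 = 3. So u = [3, 2, 3]. Check by forward convolution: w[0] = 3×1 = 3; w[1] = 3×0 + 2×1 = 2; w[2] = 3×1 + 2×0 + 3×1 = 6; w[3] = 2×1 + 3×0 = 2; w[4] = 3×1 = 3

[3, 2, 3]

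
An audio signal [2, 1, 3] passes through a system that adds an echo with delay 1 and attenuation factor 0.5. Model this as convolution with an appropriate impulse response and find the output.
Direct-path + delayed-attenuated-path model → impulse response h = [1, 0.5] (1 at lag 0, 0.5 at lag 1). Output y[n] = x[n] + 0.5·x[n - 1] (with x[n] = 0 outside 0..2): y[0] = 2 + 0.5×0 = 2; y[1] = 1 + 0.5×2 = 2.0; y[2] = 3 + 0.5×1 = 3.5; y[3] = 0 + 0.5×3 = 1.5. So y = [2, 2.0, 3.5, 1.5]

[2, 2.0, 3.5, 1.5]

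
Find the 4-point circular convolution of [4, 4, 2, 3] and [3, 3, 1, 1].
Use y[k] = Σ_j x[j]·h[(k-j) mod 4]. y[0] = 4×3 + 4×1 + 2×1 + 3×3 = 27; y[1] = 4×3 + 4×3 + 2×1 + 3×1 = 29; y[2] = 4×1 + 4×3 + 2×3 + 3×1 = 25; y[3] = 4×1 + 4×1 + 2×3 + 3×3 = 23. Result: [27, 29, 25, 23]

[27, 29, 25, 23]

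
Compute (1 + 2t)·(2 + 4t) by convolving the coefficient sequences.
Ascending coefficients: a = [1, 2], b = [2, 4]. c[0] = 1×2 = 2; c[1] = 1×4 + 2×2 = 8; c[2] = 2×4 = 8. Result coefficients: [2, 8, 8] → 2 + 8t + 8t^2

2 + 8t + 8t^2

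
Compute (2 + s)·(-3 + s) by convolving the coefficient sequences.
Ascending coefficients: a = [2, 1], b = [-3, 1]. c[0] = 2×-3 = -6; c[1] = 2×1 + 1×-3 = -1; c[2] = 1×1 = 1. Result coefficients: [-6, -1, 1] → -6 - s + s^2

-6 - s + s^2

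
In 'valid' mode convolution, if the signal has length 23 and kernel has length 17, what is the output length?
'Valid' mode counts only positions where the kernel fully overlaps the signal: m - n + 1 = 23 - 17 + 1 = 7

7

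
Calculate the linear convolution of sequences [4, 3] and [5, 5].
y[0] = 4×5 = 20; y[1] = 4×5 + 3×5 = 35; y[2] = 3×5 = 15

[20, 35, 15]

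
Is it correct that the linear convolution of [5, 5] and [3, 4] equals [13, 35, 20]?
Recompute linear convolution of [5, 5] and [3, 4]: y[0] = 5×3 = 15; y[1] = 5×4 + 5×3 = 35; y[2] = 5×4 = 20 → [15, 35, 20]. Compare to given [13, 35, 20]: they differ at index 0: given 13, correct 15, so answer: No

No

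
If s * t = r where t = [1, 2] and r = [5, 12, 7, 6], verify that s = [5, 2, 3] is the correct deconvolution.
Forward-compute [5, 2, 3] * [1, 2]: r[0] = 5×1 = 5; r[1] = 5×2 + 2×1 = 12; r[2] = 2×2 + 3×1 = 7; r[3] = 3×2 = 6 → [5, 12, 7, 6]. Matches given r = [5, 12, 7, 6], so verified.

Verified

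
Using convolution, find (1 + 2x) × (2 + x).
Ascending coefficients: a = [1, 2], b = [2, 1]. c[0] = 1×2 = 2; c[1] = 1×1 + 2×2 = 5; c[2] = 2×1 = 2. Result coefficients: [2, 5, 2] → 2 + 5x + 2x^2

2 + 5x + 2x^2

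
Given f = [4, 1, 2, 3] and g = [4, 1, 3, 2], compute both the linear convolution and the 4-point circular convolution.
Linear: y_lin[0] = 4×4 = 16; y_lin[1] = 4×1 + 1×4 = 8; y_lin[2] = 4×3 + 1×1 + 2×4 = 21; y_lin[3] = 4×2 + 1×3 + 2×1 + 3×4 = 25; y_lin[4] = 1×2 + 2×3 + 3×1 = 11; y_lin[5] = 2×2 + 3×3 = 13; y_lin[6] = 3×2 = 6 → [16, 8, 21, 25, 11, 13, 6]. Circular (length 4): y[0] = 4×4 + 1×2 + 2×3 + 3×1 = 27; y[1] = 4×1 + 1×4 + 2×2 + 3×3 = 21; y[2] = 4×3 + 1×1 + 2×4 + 3×2 = 27; y[3] = 4×2 + 1×3 + 2×1 + 3×4 = 25 → [27, 21, 27, 25]

Linear: [16, 8, 21, 25, 11, 13, 6], Circular: [27, 21, 27, 25]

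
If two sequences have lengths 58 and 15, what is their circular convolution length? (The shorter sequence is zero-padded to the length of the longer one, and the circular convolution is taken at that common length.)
Circular convolution (zero-padding the shorter input) has length max(m, n) = max(58, 15) = 58

58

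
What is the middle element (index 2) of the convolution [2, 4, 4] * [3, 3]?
Use y[k] = Σ_i a[i]·b[k-i] at k=2. y[2] = 4×3 + 4×3 = 24

24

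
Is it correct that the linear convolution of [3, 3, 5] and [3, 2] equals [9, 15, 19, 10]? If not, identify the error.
Recompute linear convolution of [3, 3, 5] and [3, 2]: y[0] = 3×3 = 9; y[1] = 3×2 + 3×3 = 15; y[2] = 3×2 + 5×3 = 21; y[3] = 5×2 = 10 → [9, 15, 21, 10]. Compare to given [9, 15, 19, 10]: they differ at index 2: given 19, correct 21, so answer: No

No. Error at index 2: given 19, correct 21.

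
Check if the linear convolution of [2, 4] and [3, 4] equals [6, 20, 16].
Recompute linear convolution of [2, 4] and [3, 4]: y[0] = 2×3 = 6; y[1] = 2×4 + 4×3 = 20; y[2] = 4×4 = 16 → [6, 20, 16]. Given [6, 20, 16] matches, so answer: Yes

Yes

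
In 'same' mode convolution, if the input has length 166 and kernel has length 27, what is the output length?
'Same' mode returns an output with the same length as the input: 166

166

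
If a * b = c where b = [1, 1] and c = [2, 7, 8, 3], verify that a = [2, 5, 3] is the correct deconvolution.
Forward-compute [2, 5, 3] * [1, 1]: c[0] = 2×1 = 2; c[1] = 2×1 + 5×1 = 7; c[2] = 5×1 + 3×1 = 8; c[3] = 3×1 = 3 → [2, 7, 8, 3]. Matches given c = [2, 7, 8, 3], so verified.

Verified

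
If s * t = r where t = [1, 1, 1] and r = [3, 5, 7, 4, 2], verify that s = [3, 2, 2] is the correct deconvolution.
Forward-compute [3, 2, 2] * [1, 1, 1]: r[0] = 3×1 = 3; r[1] = 3×1 + 2×1 = 5; r[2] = 3×1 + 2×1 + 2×1 = 7; r[3] = 2×1 + 2×1 = 4; r[4] = 2×1 = 2 → [3, 5, 7, 4, 2]. Matches given r = [3, 5, 7, 4, 2], so verified.

Verified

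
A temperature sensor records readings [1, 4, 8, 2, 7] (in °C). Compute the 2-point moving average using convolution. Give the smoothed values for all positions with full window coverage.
2-point moving average kernel = [1, 1]. Apply in 'valid' mode (full window coverage): avg[0] = (1 + 4) / 2 = 2.5; avg[1] = (4 + 8) / 2 = 6.0; avg[2] = (8 + 2) / 2 = 5.0; avg[3] = (2 + 7) / 2 = 4.5. Smoothed values: [2.5, 6.0, 5.0, 4.5]

[2.5, 6.0, 5.0, 4.5]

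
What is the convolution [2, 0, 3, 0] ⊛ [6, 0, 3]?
y[0] = 2×6 = 12; y[1] = 2×0 + 0×6 = 0; y[2] = 2×3 + 0×0 + 3×6 = 24; y[3] = 0×3 + 3×0 + 0×6 = 0; y[4] = 3×3 + 0×0 = 9; y[5] = 0×3 = 0

[12, 0, 24, 0, 9, 0]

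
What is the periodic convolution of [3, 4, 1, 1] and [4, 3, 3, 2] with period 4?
Use y[k] = Σ_j s[j]·t[(k-j) mod 4]. y[0] = 3×4 + 4×2 + 1×3 + 1×3 = 26; y[1] = 3×3 + 4×4 + 1×2 + 1×3 = 30; y[2] = 3×3 + 4×3 + 1×4 + 1×2 = 27; y[3] = 3×2 + 4×3 + 1×3 + 1×4 = 25. Result: [26, 30, 27, 25]

[26, 30, 27, 25]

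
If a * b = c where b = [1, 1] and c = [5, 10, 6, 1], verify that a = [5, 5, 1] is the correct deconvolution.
Forward-compute [5, 5, 1] * [1, 1]: c[0] = 5×1 = 5; c[1] = 5×1 + 5×1 = 10; c[2] = 5×1 + 1×1 = 6; c[3] = 1×1 = 1 → [5, 10, 6, 1]. Matches given c = [5, 10, 6, 1], so verified.

Verified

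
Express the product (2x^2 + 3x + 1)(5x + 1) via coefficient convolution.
Ascending coefficients: a = [1, 3, 2], b = [1, 5]. c[0] = 1×1 = 1; c[1] = 1×5 + 3×1 = 8; c[2] = 3×5 + 2×1 = 17; c[3] = 2×5 = 10. Result coefficients: [1, 8, 17, 10] → 10x^3 + 17x^2 + 8x + 1

10x^3 + 17x^2 + 8x + 1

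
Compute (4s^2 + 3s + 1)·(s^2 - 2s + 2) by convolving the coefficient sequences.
Ascending coefficients: a = [1, 3, 4], b = [2, -2, 1]. c[0] = 1×2 = 2; c[1] = 1×-2 + 3×2 = 4; c[2] = 1×1 + 3×-2 + 4×2 = 3; c[3] = 3×1 + 4×-2 = -5; c[4] = 4×1 = 4. Result coefficients: [2, 4, 3, -5, 4] → 4s^4 - 5s^3 + 3s^2 + 4s + 2

4s^4 - 5s^3 + 3s^2 + 4s + 2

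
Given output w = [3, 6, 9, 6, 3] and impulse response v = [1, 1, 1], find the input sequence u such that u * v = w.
Deconvolve w=[3, 6, 9, 6, 3] by v=[1, 1, 1]. Since v[0]=1, solve forward: u[0] = w[0] / 1 = 3; u[1] = (w[1] - 3×1) / 1 = 3; u[2] = (w[2] - 3×1 - 3×1) / 1 = 3. So u = [3, 3, 3]. Check by forward convolution: w[0] = 3×1 = 3; w[1] = 3×1 + 3×1 = 6; w[2] = 3×1 + 3×1 + 3×1 = 9; w[3] = 3×1 + 3×1 = 6; w[4] = 3×1 = 3

[3, 3, 3]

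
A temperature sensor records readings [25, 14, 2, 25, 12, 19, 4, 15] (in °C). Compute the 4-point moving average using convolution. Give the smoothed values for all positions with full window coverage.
4-point moving average kernel = [1, 1, 1, 1]. Apply in 'valid' mode (full window coverage): avg[0] = (25 + 14 + 2 + 25) / 4 = 16.5; avg[1] = (14 + 2 + 25 + 12) / 4 = 13.25; avg[2] = (2 + 25 + 12 + 19) / 4 = 14.5; avg[3] = (25 + 12 + 19 + 4) / 4 = 15.0; avg[4] = (12 + 19 + 4 + 15) / 4 = 12.5. Smoothed values: [16.5, 13.25, 14.5, 15.0, 12.5]

[16.5, 13.25, 14.5, 15.0, 12.5]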